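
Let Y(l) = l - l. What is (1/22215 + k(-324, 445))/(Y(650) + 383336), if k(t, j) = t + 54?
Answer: -5998049/8515809240 ≈ -0.00070434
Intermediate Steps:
k(t, j) = 54 + t
Y(l) = 0
(1/22215 + k(-324, 445))/(Y(650) + 383336) = (1/22215 + (54 - 324))/(0 + 383336) = (1/22215 - 270)/383336 = -5998049/22215*1/383336 = -5998049/8515809240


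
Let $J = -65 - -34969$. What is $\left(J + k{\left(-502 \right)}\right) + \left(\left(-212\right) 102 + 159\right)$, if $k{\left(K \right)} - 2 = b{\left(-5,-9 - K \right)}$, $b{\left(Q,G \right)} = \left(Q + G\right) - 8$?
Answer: $13921$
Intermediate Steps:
$b{\left(Q,G \right)} = -8 + G + Q$ ($b{\left(Q,G \right)} = \left(G + Q\right) - 8 = -8 + G + Q$)
$k{\left(K \right)} = -20 - K$ ($k{\left(K \right)} = 2 - \left(22 + K\right) = -20 - K$)
$J = 34904$ ($J = -65 + 34969 = 34904$)
$\left(J + k{\left(-502 \right)}\right) + \left(\left(-212\right) 102 + 159\right) = \left(34904 - -482\right) + \left(\left(-212\right) 102 + 159\right) = \left(34904 + \left(-20 + 502\right)\right) + \left(-21624 + 159\right) = \left(34904 + 482\right) - 21465 = 35386 - 21465 = 13921$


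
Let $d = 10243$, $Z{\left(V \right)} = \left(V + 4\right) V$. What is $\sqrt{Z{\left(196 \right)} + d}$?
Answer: $\sqrt{49443} \approx 222.36$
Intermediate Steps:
$Z{\left(V \right)} = V \left(4 + V\right)$ ($Z{\left(V \right)} = \left(4 + V\right) V = V \left(4 + V\right)$)
$\sqrt{Z{\left(196 \right)} + d} = \sqrt{196 \left(4 + 196\right) + 10243} = \sqrt{196 \cdot 200 + 10243} = \sqrt{39200 + 10243} = \sqrt{49443}$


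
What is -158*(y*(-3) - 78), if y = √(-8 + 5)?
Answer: 12324 + 474*I*√3 ≈ 12324.0 + 820.99*I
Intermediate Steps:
y = I*√3 (y = √(-3) = I*√3 ≈ 1.732*I)
-158*(y*(-3) - 78) = -158*((I*√3)*(-3) - 78) = -158*(-3*I*√3 - 78) = -158*(-78 - 3*I*√3) = 12324 + 474*I*√3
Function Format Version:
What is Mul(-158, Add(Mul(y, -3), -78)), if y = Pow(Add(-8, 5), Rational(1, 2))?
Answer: Add(12324, Mul(474, I, Pow(3, Rational(1, 2)))) ≈ Add(12324., Mul(820.99, I))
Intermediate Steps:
y = Mul(I, Pow(3, Rational(1, 2))) (y = Pow(-3, Rational(1, 2)) = Mul(I, Pow(3, Rational(1, 2))) ≈ Mul(1.7320, I))
Mul(-158, Add(Mul(y, -3), -78)) = Mul(-158, Add(Mul(Mul(I, Pow(3, Rational(1, 2))), -3), -78)) = Mul(-158, Add(Mul(-3, I, Pow(3, Rational(1, 2))), -78)) = Mul(-158, Add(-78, Mul(-3, I, Pow(3, Rational(1, 2))))) = Add(12324, Mul(474, I, Pow(3, Rational(1, 2))))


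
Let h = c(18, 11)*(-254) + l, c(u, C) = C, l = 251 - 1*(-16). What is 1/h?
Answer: -1/2527 ≈ -0.00039573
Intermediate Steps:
l = 267 (l = 251 + 16 = 267)
h = -2527 (h = 11*(-254) + 267 = -2794 + 267 = -2527)
1/h = 1/(-2527) = -1/2527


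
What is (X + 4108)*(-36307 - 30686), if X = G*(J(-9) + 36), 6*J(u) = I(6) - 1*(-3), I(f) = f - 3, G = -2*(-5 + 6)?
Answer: -270249762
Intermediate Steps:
G = -2 (G = -2*1 = -2)
I(f) = -3 + f
J(u) = 1 (J(u) = ((-3 + 6) - 1*(-3))/6 = (3 + 3)/6 = (1/6)*6 = 1)
X = -74 (X = -2*(1 + 36) = -2*37 = -74)
(X + 4108)*(-36307 - 30686) = (-74 + 4108)*(-36307 - 30686) = 4034*(-66993) = -270249762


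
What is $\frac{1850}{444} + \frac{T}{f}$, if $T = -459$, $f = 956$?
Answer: $\frac{10573}{2868} \approx 3.6865$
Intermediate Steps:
$\frac{1850}{444} + \frac{T}{f} = \frac{1850}{444} - \frac{459}{956} = 1850 \cdot \frac{1}{444} - \frac{459}{956} = \frac{25}{6} - \frac{459}{956} = \frac{10573}{2868}$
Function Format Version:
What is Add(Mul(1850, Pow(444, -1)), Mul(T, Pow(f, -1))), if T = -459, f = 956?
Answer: Rational(10573, 2868) ≈ 3.6865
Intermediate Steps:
Add(Mul(1850, Pow(444, -1)), Mul(T, Pow(f, -1))) = Add(Mul(1850, Pow(444, -1)), Mul(-459, Pow(956, -1))) = Add(Mul(1850, Rational(1, 444)), Mul(-459, Rational(1, 956))) = Add(Rational(25, 6), Rational(-459, 956)) = Rational(10573, 2868)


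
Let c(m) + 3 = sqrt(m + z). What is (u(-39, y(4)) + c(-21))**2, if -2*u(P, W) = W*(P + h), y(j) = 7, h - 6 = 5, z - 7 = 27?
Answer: (95 + sqrt(13))**2 ≈ 9723.1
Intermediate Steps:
z = 34 (z = 7 + 27 = 34)
h = 11 (h = 6 + 5 = 11)
c(m) = -3 + sqrt(34 + m) (c(m) = -3 + sqrt(m + 34) = -3 + sqrt(34 + m))
u(P, W) = -W*(11 + P)/2 (u(P, W) = -W*(P + 11)/2 = -W*(11 + P)/2)
(u(-39, y(4)) + c(-21))**2 = (-1/2*7*(11 - 39) + (-3 + sqrt(34 - 21)))**2 = (-1/2*7*(-28) + (-3 + sqrt(13)))**2 = (98 + (-3 + sqrt(13)))**2 = (95 + sqrt(13))**2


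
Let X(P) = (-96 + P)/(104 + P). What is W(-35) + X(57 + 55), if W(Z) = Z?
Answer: -943/27 ≈ -34.926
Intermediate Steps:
X(P) = (-96 + P)/(104 + P)
W(-35) + X(57 + 55) = -35 + (-96 + (57 + 55))/(104 + (57 + 55)) = -35 + (-96 + 112)/(104 + 112) = -35 + 16/216 = -35 + (1/216)*16 = -35 + 2/27 = -943/27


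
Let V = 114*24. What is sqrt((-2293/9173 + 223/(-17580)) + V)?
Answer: sqrt(17785862711306471535)/80630670 ≈ 52.304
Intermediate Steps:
V = 2736
sqrt((-2293/9173 + 223/(-17580)) + V) = sqrt((-2293/9173 + 223/(-17580)) + 2736) = sqrt((-2293*1/9173 + 223*(-1/17580)) + 2736) = sqrt((-2293/9173 - 223/17580) + 2736) = sqrt(-42356519/161261340 + 2736) = sqrt(441168669721/161261340) = sqrt(17785862711306471535)/80630670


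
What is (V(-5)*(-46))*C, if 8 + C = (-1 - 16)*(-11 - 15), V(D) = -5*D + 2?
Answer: -539028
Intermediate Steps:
V(D) = 2 - 5*D
C = 434 (C = -8 + (-1 - 16)*(-11 - 15) = -8 - 17*(-26) = -8 + 442 = 434)
(V(-5)*(-46))*C = ((2 - 5*(-5))*(-46))*434 = ((2 + 25)*(-46))*434 = (27*(-46))*434 = -1242*434 = -539028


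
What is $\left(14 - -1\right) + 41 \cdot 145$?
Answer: $5960$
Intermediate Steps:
$\left(14 - -1\right) + 41 \cdot 145 = \left(14 + 1\right) + 5945 = 15 + 5945 = 5960$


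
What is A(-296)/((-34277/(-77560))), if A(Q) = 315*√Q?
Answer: 48862800*I*√74/34277 ≈ 12263.0*I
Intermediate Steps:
A(-296)/((-34277/(-77560))) = (315*√(-296))/((-34277/(-77560))) = (315*(2*I*√74))/((-34277*(-1/77560))) = (630*I*√74)/(34277/77560) = (630*I*√74)*(77560/34277) = 48862800*I*√74/34277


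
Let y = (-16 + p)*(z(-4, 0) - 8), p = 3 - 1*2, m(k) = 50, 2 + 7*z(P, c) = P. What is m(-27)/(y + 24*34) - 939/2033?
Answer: -2762644/6751593 ≈ -0.40918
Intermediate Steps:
z(P, c) = -2/7 + P/7
p = 1 (p = 3 - 2 = 1)
y = 930/7 (y = (-16 + 1)*((-2/7 + (⅐)*(-4)) - 8) = -15*((-2/7 - 4/7) - 8) = -15*(-6/7 - 8) = -15*(-62/7) = 930/7 ≈ 132.86)
m(-27)/(y + 24*34) - 939/2033 = 50/(930/7 + 24*34) - 939/2033 = 50/(930/7 + 816) - 939*1/2033 = 50/(6642/7) - 939/2033 = 50*(7/6642) - 939/2033 = 175/3321 - 939/2033 = -2762644/6751593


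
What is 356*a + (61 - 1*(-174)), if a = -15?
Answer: -5105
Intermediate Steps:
356*a + (61 - 1*(-174)) = 356*(-15) + (61 - 1*(-174)) = -5340 + (61 + 174) = -5340 + 235 = -5105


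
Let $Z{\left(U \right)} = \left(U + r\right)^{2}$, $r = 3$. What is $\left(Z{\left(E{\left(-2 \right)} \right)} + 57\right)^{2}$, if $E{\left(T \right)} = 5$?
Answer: $14641$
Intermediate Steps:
$Z{\left(U \right)} = \left(3 + U\right)^{2}$ ($Z{\left(U \right)} = \left(U + 3\right)^{2} = \left(3 + U\right)^{2}$)
$\left(Z{\left(E{\left(-2 \right)} \right)} + 57\right)^{2} = \left(\left(3 + 5\right)^{2} + 57\right)^{2} = \left(8^{2} + 57\right)^{2} = \left(64 + 57\right)^{2} = 121^{2} = 14641$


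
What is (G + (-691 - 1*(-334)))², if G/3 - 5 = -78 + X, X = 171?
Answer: 3969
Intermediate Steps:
G = 294 (G = 15 + 3*(-78 + 171) = 15 + 3*93 = 15 + 279 = 294)
(G + (-691 - 1*(-334)))² = (294 + (-691 - 1*(-334)))² = (294 + (-691 + 334))² = (294 - 357)² = (-63)² = 3969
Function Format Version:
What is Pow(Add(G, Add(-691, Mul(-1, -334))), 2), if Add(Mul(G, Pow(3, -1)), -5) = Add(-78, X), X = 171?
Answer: 3969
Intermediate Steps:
G = 294 (G = Add(15, Mul(3, Add(-78, 171))) = Add(15, Mul(3, 93)) = Add(15, 279) = 294)
Pow(Add(G, Add(-691, Mul(-1, -334))), 2) = Pow(Add(294, Add(-691, Mul(-1, -334))), 2) = Pow(Add(294, Add(-691, 334)), 2) = Pow(Add(294, -357), 2) = Pow(-63, 2) = 3969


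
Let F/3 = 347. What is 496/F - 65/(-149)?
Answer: 141569/155109 ≈ 0.91271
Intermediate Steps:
F = 1041 (F = 3*347 = 1041)
496/F - 65/(-149) = 496/1041 - 65/(-149) = 496*(1/1041) - 65*(-1/149) = 496/1041 + 65/149 = 141569/155109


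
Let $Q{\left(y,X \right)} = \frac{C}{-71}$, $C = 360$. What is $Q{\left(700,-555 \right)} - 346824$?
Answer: $- \frac{24624864}{71} \approx -3.4683 \cdot 10^{5}$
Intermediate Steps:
$Q{\left(y,X \right)} = - \frac{360}{71}$ ($Q{\left(y,X \right)} = \frac{360}{-71} = 360 \left(- \frac{1}{71}\right) = - \frac{360}{71}$)
$Q{\left(700,-555 \right)} - 346824 = - \frac{360}{71} - 346824 = - \frac{24624864}{71}$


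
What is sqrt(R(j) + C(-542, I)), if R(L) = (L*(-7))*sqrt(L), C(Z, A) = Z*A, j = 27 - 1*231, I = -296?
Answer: 2*sqrt(40108 + 714*I*sqrt(51)) ≈ 401.34 + 25.409*I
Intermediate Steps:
j = -204 (j = 27 - 231 = -204)
C(Z, A) = A*Z
R(L) = -7*L**(3/2) (R(L) = (-7*L)*sqrt(L) = -7*L**(3/2))
sqrt(R(j) + C(-542, I)) = sqrt(-(-2856)*I*sqrt(51) - 296*(-542)) = sqrt(-(-2856)*I*sqrt(51) + 160432) = sqrt(2856*I*sqrt(51) + 160432) = sqrt(160432 + 2856*I*sqrt(51))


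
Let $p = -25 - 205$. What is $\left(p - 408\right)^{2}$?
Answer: $407044$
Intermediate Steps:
$p = -230$ ($p = -25 - 205 = -230$)
$\left(p - 408\right)^{2} = \left(-230 - 408\right)^{2} = \left(-638\right)^{2} = 407044$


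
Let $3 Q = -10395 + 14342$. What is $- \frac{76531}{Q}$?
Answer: $- \frac{229593}{3947} \approx -58.169$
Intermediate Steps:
$Q = \frac{3947}{3}$ ($Q = \frac{-10395 + 14342}{3} = \frac{1}{3} \cdot 3947 = \frac{3947}{3} \approx 1315.7$)
$- \frac{76531}{Q} = - \frac{76531}{\frac{3947}{3}} = \left(-76531\right) \frac{3}{3947} = - \frac{229593}{3947}$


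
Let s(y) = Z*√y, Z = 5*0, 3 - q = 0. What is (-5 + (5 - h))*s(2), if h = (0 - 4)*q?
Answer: 0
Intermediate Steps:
q = 3 (q = 3 - 1*0 = 3 + 0 = 3)
Z = 0
h = -12 (h = (0 - 4)*3 = -4*3 = -12)
s(y) = 0 (s(y) = 0*√y = 0)
(-5 + (5 - h))*s(2) = (-5 + (5 - 1*(-12)))*0 = (-5 + (5 + 12))*0 = (-5 + 17)*0 = 12*0 = 0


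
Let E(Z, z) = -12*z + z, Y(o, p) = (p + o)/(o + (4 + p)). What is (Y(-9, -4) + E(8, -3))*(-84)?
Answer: -8680/3 ≈ -2893.3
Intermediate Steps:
Y(o, p) = (o + p)/(4 + o + p)
E(Z, z) = -11*z
(Y(-9, -4) + E(8, -3))*(-84) = ((-9 - 4)/(4 - 9 - 4) - 11*(-3))*(-84) = (-13/(-9) + 33)*(-84) = (-⅑*(-13) + 33)*(-84) = (13/9 + 33)*(-84) = (310/9)*(-84) = -8680/3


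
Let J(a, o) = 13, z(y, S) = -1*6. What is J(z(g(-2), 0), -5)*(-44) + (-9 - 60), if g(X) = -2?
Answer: -641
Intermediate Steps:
z(y, S) = -6
J(z(g(-2), 0), -5)*(-44) + (-9 - 60) = 13*(-44) + (-9 - 60) = -572 - 69 = -641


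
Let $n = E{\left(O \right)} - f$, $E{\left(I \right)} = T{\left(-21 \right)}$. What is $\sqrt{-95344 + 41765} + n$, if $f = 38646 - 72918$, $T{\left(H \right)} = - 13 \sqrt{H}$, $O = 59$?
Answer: $34272 + i \sqrt{53579} - 13 i \sqrt{21} \approx 34272.0 + 171.9 i$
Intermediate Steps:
$E{\left(I \right)} = - 13 i \sqrt{21}$ ($E{\left(I \right)} = - 13 \sqrt{-21} = - 13 i \sqrt{21}$)
$f = -34272$ ($f = 38646 - 72918 = -34272$)
$n = 34272 - 13 i \sqrt{21}$ ($n = - 13 i \sqrt{21} - -34272 = - 13 i \sqrt{21} + 34272 = 34272 - 13 i \sqrt{21} \approx 34272.0 - 59.573 i$)
$\sqrt{-95344 + 41765} + n = \sqrt{-95344 + 41765} + \left(34272 - 13 i \sqrt{21}\right) = \sqrt{-53579} + \left(34272 - 13 i \sqrt{21}\right) = i \sqrt{53579} + \left(34272 - 13 i \sqrt{21}\right) = 34272 + i \sqrt{53579} - 13 i \sqrt{21}$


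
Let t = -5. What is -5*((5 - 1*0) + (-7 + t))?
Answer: 35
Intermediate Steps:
-5*((5 - 1*0) + (-7 + t)) = -5*((5 - 1*0) + (-7 - 5)) = -5*((5 + 0) - 12) = -5*(5 - 12) = -5*(-7) = 35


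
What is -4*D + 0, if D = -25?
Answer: 100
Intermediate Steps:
-4*D + 0 = -4*(-25) + 0 = 100 + 0 = 100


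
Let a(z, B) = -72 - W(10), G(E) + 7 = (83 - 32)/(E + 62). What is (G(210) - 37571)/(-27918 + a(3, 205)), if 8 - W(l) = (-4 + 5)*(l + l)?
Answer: 200415/149216 ≈ 1.3431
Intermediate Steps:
G(E) = -7 + 51/(62 + E) (G(E) = -7 + (83 - 32)/(E + 62) = -7 + 51/(62 + E))
W(l) = 8 - 2*l (W(l) = 8 - (-4 + 5)*(l + l) = 8 - 2*l)
a(z, B) = -60 (a(z, B) = -72 - (8 - 2*10) = -72 - (8 - 20) = -72 - 1*(-12) = -72 + 12 = -60)
(G(210) - 37571)/(-27918 + a(3, 205)) = ((-383 - 7*210)/(62 + 210) - 37571)/(-27918 - 60) = ((-383 - 1470)/272 - 37571)/(-27978) = ((1/272)*(-1853) - 37571)*(-1/27978) = (-109/16 - 37571)*(-1/27978) = -601245/16*(-1/27978) = 200415/149216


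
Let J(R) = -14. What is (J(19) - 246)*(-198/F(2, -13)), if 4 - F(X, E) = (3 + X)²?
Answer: -17160/7 ≈ -2451.4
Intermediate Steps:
F(X, E) = 4 - (3 + X)²
(J(19) - 246)*(-198/F(2, -13)) = (-14 - 246)*(-198/(4 - (3 + 2)²)) = -(-51480)/(4 - 1*5²) = -(-51480)/(4 - 1*25) = -(-51480)/(4 - 25) = -(-51480)/(-21) = -(-51480)*(-1)/21 = -260*66/7 = -17160/7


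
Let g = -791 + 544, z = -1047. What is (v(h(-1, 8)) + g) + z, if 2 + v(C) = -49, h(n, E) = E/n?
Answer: -1345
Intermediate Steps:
v(C) = -51 (v(C) = -2 - 49 = -51)
g = -247
(v(h(-1, 8)) + g) + z = (-51 - 247) - 1047 = -298 - 1047 = -1345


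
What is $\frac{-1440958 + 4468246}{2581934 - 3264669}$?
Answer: $- \frac{3027288}{682735} \approx -4.4341$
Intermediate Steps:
$\frac{-1440958 + 4468246}{2581934 - 3264669} = \frac{3027288}{2581934 - 3264669} = \frac{3027288}{-682735} = 3027288 \left(- \frac{1}{682735}\right) = - \frac{3027288}{682735}$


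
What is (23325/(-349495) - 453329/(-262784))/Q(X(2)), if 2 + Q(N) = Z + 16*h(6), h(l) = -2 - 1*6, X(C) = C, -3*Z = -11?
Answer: -91384069233/6961600411264 ≈ -0.013127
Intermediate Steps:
Z = 11/3 (Z = -⅓*(-11) = 11/3 ≈ 3.6667)
h(l) = -8 (h(l) = -2 - 6 = -8)
Q(N) = -379/3 (Q(N) = -2 + (11/3 + 16*(-8)) = -2 + (11/3 - 128) = -2 - 373/3 = -379/3)
(23325/(-349495) - 453329/(-262784))/Q(X(2)) = (23325/(-349495) - 453329/(-262784))/(-379/3) = (23325*(-1/349495) - 453329*(-1/262784))*(-3/379) = (-4665/69899 + 453329/262784)*(-3/379) = (30461356411/18368338816)*(-3/379) = -91384069233/6961600411264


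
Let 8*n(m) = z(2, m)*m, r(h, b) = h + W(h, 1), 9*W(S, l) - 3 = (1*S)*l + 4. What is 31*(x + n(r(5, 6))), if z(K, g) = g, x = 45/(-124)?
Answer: 10381/72 ≈ 144.18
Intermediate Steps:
W(S, l) = 7/9 + S*l/9 (W(S, l) = ⅓ + ((1*S)*l + 4)/9 = ⅓ + (S*l + 4)/9 = ⅓ + (4 + S*l)/9 = ⅓ + (4/9 + S*l/9) = 7/9 + S*l/9)
x = -45/124 (x = 45*(-1/124) = -45/124 ≈ -0.36290)
r(h, b) = 7/9 + 10*h/9 (r(h, b) = h + (7/9 + (⅑)*h*1) = h + (7/9 + h/9) = 7/9 + 10*h/9)
n(m) = m²/8 (n(m) = (m*m)/8 = m²/8)
31*(x + n(r(5, 6))) = 31*(-45/124 + (7/9 + (10/9)*5)²/8) = 31*(-45/124 + (7/9 + 50/9)²/8) = 31*(-45/124 + (19/3)²/8) = 31*(-45/124 + (⅛)*(361/9)) = 31*(-45/124 + 361/72) = 31*(10381/2232) = 10381/72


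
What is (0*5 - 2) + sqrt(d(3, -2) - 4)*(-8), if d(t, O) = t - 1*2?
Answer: -2 - 8*I*sqrt(3) ≈ -2.0 - 13.856*I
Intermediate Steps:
d(t, O) = -2 + t (d(t, O) = t - 2 = -2 + t)
(0*5 - 2) + sqrt(d(3, -2) - 4)*(-8) = (0*5 - 2) + sqrt((-2 + 3) - 4)*(-8) = (0 - 2) + sqrt(1 - 4)*(-8) = -2 + sqrt(-3)*(-8) = -2 + (I*sqrt(3))*(-8) = -2 - 8*I*sqrt(3)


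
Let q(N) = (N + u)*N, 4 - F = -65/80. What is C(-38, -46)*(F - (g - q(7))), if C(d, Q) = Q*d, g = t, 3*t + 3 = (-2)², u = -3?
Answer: 681283/12 ≈ 56774.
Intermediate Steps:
F = 77/16 (F = 4 - (-65)/80 = 4 - 1*(-13/16) = 4 + 13/16 = 77/16 ≈ 4.8125)
t = ⅓ (t = -1 + (⅓)*(-2)² = -1 + (⅓)*4 = -1 + 4/3 = ⅓ ≈ 0.33333)
q(N) = N*(-3 + N) (q(N) = (N - 3)*N = (-3 + N)*N = N*(-3 + N))
g = ⅓ ≈ 0.33333
C(-38, -46)*(F - (g - q(7))) = (-46*(-38))*(77/16 - (⅓ - 7*(-3 + 7))) = 1748*(77/16 - (⅓ - 7*4)) = 1748*(77/16 - (⅓ - 1*28)) = 1748*(77/16 - (⅓ - 28)) = 1748*(77/16 - 1*(-83/3)) = 1748*(77/16 + 83/3) = 1748*(1559/48) = 681283/12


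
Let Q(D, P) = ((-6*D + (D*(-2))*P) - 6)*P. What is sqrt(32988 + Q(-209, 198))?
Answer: 2*sqrt(4166841) ≈ 4082.6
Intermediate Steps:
Q(D, P) = P*(-6 - 6*D - 2*D*P) (Q(D, P) = ((-6*D + (-2*D)*P) - 6)*P = ((-6*D - 2*D*P) - 6)*P = (-6 - 6*D - 2*D*P)*P = P*(-6 - 6*D - 2*D*P))
sqrt(32988 + Q(-209, 198)) = sqrt(32988 - 2*198*(3 + 3*(-209) - 209*198)) = sqrt(32988 - 2*198*(3 - 627 - 41382)) = sqrt(32988 - 2*198*(-42006)) = sqrt(32988 + 16634376) = sqrt(16667364) = 2*sqrt(4166841)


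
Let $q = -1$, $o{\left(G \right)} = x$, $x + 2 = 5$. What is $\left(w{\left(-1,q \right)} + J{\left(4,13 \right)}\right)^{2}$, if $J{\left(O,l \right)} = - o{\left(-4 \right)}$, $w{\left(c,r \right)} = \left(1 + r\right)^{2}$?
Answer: $9$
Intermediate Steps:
$x = 3$ ($x = -2 + 5 = 3$)
$o{\left(G \right)} = 3$
$J{\left(O,l \right)} = -3$ ($J{\left(O,l \right)} = \left(-1\right) 3 = -3$)
$\left(w{\left(-1,q \right)} + J{\left(4,13 \right)}\right)^{2} = \left(\left(1 - 1\right)^{2} - 3\right)^{2} = \left(0^{2} - 3\right)^{2} = \left(0 - 3\right)^{2} = \left(-3\right)^{2} = 9$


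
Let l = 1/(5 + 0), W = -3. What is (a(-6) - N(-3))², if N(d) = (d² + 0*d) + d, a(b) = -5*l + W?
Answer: 100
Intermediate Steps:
l = ⅕ (l = 1/5 = ⅕ ≈ 0.20000)
a(b) = -4 (a(b) = -5*⅕ - 3 = -1 - 3 = -4)
N(d) = d + d² (N(d) = (d² + 0) + d = d² + d = d + d²)
(a(-6) - N(-3))² = (-4 - (-3)*(1 - 3))² = (-4 - (-3)*(-2))² = (-4 - 1*6)² = (-4 - 6)² = (-10)² = 100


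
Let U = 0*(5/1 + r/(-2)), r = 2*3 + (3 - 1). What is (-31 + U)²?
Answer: 961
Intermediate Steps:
r = 8 (r = 6 + 2 = 8)
U = 0 (U = 0*(5/1 + 8/(-2)) = 0*(5*1 + 8*(-½)) = 0*(5 - 4) = 0*1 = 0)
(-31 + U)² = (-31 + 0)² = (-31)² = 961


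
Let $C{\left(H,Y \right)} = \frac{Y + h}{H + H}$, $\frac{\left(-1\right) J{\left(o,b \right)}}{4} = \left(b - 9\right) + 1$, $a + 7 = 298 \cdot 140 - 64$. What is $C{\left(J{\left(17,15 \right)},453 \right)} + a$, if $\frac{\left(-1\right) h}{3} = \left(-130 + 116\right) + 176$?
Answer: $\frac{2332377}{56} \approx 41650.0$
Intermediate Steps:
$a = 41649$ ($a = -7 + \left(298 \cdot 140 - 64\right) = -7 + \left(41720 - 64\right) = -7 + 41656 = 41649$)
$J{\left(o,b \right)} = 32 - 4 b$ ($J{\left(o,b \right)} = - 4 \left(\left(b - 9\right) + 1\right) = - 4 \left(\left(-9 + b\right) + 1\right) = - 4 \left(-8 + b\right) = 32 - 4 b$)
$h = -486$ ($h = - 3 \left(\left(-130 + 116\right) + 176\right) = - 3 \left(-14 + 176\right) = \left(-3\right) 162 = -486$)
$C{\left(H,Y \right)} = \frac{-486 + Y}{2 H}$ ($C{\left(H,Y \right)} = \frac{Y - 486}{H + H} = \frac{-486 + Y}{2 H}$)
$C{\left(J{\left(17,15 \right)},453 \right)} + a = \frac{-486 + 453}{2 \left(32 - 60\right)} + 41649 = \frac{1}{2} \frac{1}{32 - 60} \left(-33\right) + 41649 = \frac{1}{2} \frac{1}{-28} \left(-33\right) + 41649 = \frac{1}{2} \left(- \frac{1}{28}\right) \left(-33\right) + 41649 = \frac{33}{56} + 41649 = \frac{2332377}{56}$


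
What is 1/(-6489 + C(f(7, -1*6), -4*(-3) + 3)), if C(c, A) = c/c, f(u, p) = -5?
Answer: -1/6488 ≈ -0.00015413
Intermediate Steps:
C(c, A) = 1
1/(-6489 + C(f(7, -1*6), -4*(-3) + 3)) = 1/(-6489 + 1) = 1/(-6488) = -1/6488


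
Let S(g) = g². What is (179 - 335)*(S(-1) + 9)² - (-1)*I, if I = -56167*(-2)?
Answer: 96734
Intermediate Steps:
I = 112334
(179 - 335)*(S(-1) + 9)² - (-1)*I = (179 - 335)*((-1)² + 9)² - (-1)*112334 = -156*(1 + 9)² - 1*(-112334) = -156*10² + 112334 = -156*100 + 112334 = -15600 + 112334 = 96734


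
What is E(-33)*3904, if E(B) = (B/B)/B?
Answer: -3904/33 ≈ -118.30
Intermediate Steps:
E(B) = 1/B
E(-33)*3904 = 3904/(-33) = -1/33*3904 = -3904/33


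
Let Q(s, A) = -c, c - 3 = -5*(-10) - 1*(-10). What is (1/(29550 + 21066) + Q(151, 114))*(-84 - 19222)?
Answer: 30781553971/25308 ≈ 1.2163e+6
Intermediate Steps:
c = 63 (c = 3 + (-5*(-10) - 1*(-10)) = 3 + (50 + 10) = 3 + 60 = 63)
Q(s, A) = -63 (Q(s, A) = -1*63 = -63)
(1/(29550 + 21066) + Q(151, 114))*(-84 - 19222) = (1/(29550 + 21066) - 63)*(-84 - 19222) = (1/50616 - 63)*(-19306) = -3188807/50616*(-19306) = 30781553971/25308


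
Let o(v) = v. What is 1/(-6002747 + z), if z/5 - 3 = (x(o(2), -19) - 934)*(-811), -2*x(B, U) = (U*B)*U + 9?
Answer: -2/1466519 ≈ -1.3638e-6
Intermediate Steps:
x(B, U) = -9/2 - B*U**2/2 (x(B, U) = -((U*B)*U + 9)/2 = -((B*U)*U + 9)/2 = -(B*U**2 + 9)/2 = -(9 + B*U**2)/2 = -9/2 - B*U**2/2)
z = 10538975/2 (z = 15 + 5*(((-9/2 - 1/2*2*(-19)**2) - 934)*(-811)) = 15 + 5*(((-9/2 - 1/2*2*361) - 934)*(-811)) = 15 + 5*(((-9/2 - 361) - 934)*(-811)) = 15 + 5*((-731/2 - 934)*(-811)) = 15 + 5*(-2599/2*(-811)) = 15 + 5*(2107789/2) = 15 + 10538945/2 = 10538975/2 ≈ 5.2695e+6)
1/(-6002747 + z) = 1/(-6002747 + 10538975/2) = 1/(-1466519/2) = -2/1466519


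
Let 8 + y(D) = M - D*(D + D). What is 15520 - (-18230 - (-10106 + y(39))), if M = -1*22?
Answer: 20572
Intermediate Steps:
M = -22
y(D) = -30 - 2*D**2 (y(D) = -8 + (-22 - D*(D + D)) = -8 + (-22 - D*2*D) = -8 + (-22 - 2*D**2) = -30 - 2*D**2)
15520 - (-18230 - (-10106 + y(39))) = 15520 - (-18230 - (-10106 + (-30 - 2*39**2))) = 15520 - (-18230 - (-10106 + (-30 - 2*1521))) = 15520 - (-18230 - (-10106 + (-30 - 3042))) = 15520 - (-18230 - (-10106 - 3072)) = 15520 - (-18230 - 1*(-13178)) = 15520 - (-18230 + 13178) = 15520 - 1*(-5052) = 15520 + 5052 = 20572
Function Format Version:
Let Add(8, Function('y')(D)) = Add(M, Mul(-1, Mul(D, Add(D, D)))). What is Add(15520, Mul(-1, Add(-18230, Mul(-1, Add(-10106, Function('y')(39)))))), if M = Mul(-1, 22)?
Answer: 20572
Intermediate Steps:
M = -22
Function('y')(D) = Add(-30, Mul(-2, Pow(D, 2))) (Function('y')(D) = Add(-8, Add(-22, Mul(-1, Mul(D, Add(D, D))))) = Add(-8, Add(-22, Mul(-1, Mul(D, Mul(2, D))))) = Add(-8, Add(-22, Mul(-1, Mul(2, Pow(D, 2))))) = Add(-8, Add(-22, Mul(-2, Pow(D, 2)))) = Add(-30, Mul(-2, Pow(D, 2))))
Add(15520, Mul(-1, Add(-18230, Mul(-1, Add(-10106, Function('y')(39)))))) = Add(15520, Mul(-1, Add(-18230, Mul(-1, Add(-10106, Add(-30, Mul(-2, Pow(39, 2)))))))) = Add(15520, Mul(-1, Add(-18230, Mul(-1, Add(-10106, Add(-30, Mul(-2, 1521))))))) = Add(15520, Mul(-1, Add(-18230, Mul(-1, Add(-10106, Add(-30, -3042)))))) = Add(15520, Mul(-1, Add(-18230, Mul(-1, Add(-10106, -3072))))) = Add(15520, Mul(-1, Add(-18230, Mul(-1, -13178)))) = Add(15520, Mul(-1, Add(-18230, 13178))) = Add(15520, Mul(-1, -5052)) = Add(15520, 5052) = 20572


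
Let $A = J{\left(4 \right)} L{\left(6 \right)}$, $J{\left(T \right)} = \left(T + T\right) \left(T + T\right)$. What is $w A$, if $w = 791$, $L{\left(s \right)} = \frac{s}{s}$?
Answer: $50624$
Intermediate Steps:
$L{\left(s \right)} = 1$
$J{\left(T \right)} = 4 T^{2}$ ($J{\left(T \right)} = 2 T 2 T = 4 T^{2}$)
$A = 64$ ($A = 4 \cdot 4^{2} \cdot 1 = 4 \cdot 16 \cdot 1 = 64 \cdot 1 = 64$)
$w A = 791 \cdot 64 = 50624$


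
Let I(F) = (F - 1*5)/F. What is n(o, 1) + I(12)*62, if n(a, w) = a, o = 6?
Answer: 253/6 ≈ 42.167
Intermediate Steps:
I(F) = (-5 + F)/F (I(F) = (F - 5)/F = (-5 + F)/F)
n(o, 1) + I(12)*62 = 6 + ((-5 + 12)/12)*62 = 6 + ((1/12)*7)*62 = 6 + (7/12)*62 = 6 + 217/6 = 253/6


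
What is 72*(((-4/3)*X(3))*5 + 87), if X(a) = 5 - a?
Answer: 5304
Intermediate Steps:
72*(((-4/3)*X(3))*5 + 87) = 72*(((-4/3)*(5 - 1*3))*5 + 87) = 72*(((-4*⅓)*(5 - 3))*5 + 87) = 72*(-4/3*2*5 + 87) = 72*(-8/3*5 + 87) = 72*(-40/3 + 87) = 72*(221/3) = 5304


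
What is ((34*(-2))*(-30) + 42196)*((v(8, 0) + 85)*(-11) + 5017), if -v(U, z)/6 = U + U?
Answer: 227284568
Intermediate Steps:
v(U, z) = -12*U (v(U, z) = -6*(U + U) = -12*U)
((34*(-2))*(-30) + 42196)*((v(8, 0) + 85)*(-11) + 5017) = ((34*(-2))*(-30) + 42196)*((-12*8 + 85)*(-11) + 5017) = (-68*(-30) + 42196)*((-96 + 85)*(-11) + 5017) = (2040 + 42196)*(-11*(-11) + 5017) = 44236*(121 + 5017) = 44236*5138 = 227284568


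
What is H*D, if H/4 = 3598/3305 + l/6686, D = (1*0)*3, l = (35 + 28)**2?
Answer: 0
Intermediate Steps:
l = 3969 (l = 63**2 = 3969)
D = 0 (D = 0*3 = 0)
H = 74347546/11048615 (H = 4*(3598/3305 + 3969/6686) = 4*(37173773/22097230) = 74347546/11048615 ≈ 6.7291)
H*D = (74347546/11048615)*0 = 0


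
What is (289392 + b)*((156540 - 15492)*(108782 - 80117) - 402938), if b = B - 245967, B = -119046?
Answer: -305715888936822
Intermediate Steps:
b = -365013 (b = -119046 - 245967 = -365013)
(289392 + b)*((156540 - 15492)*(108782 - 80117) - 402938) = (289392 - 365013)*((156540 - 15492)*(108782 - 80117) - 402938) = -75621*(141048*28665 - 402938) = -75621*(4043140920 - 402938) = -75621*4042737982 = -305715888936822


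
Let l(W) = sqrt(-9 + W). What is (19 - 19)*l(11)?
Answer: 0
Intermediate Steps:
(19 - 19)*l(11) = (19 - 19)*sqrt(-9 + 11) = 0*sqrt(2) = 0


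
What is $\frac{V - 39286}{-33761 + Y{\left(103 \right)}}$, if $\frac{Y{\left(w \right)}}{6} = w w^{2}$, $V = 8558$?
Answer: $- \frac{30728}{6522601} \approx -0.004711$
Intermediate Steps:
$Y{\left(w \right)} = 6 w^{3}$ ($Y{\left(w \right)} = 6 w w^{2} = 6 w^{3}$)
$\frac{V - 39286}{-33761 + Y{\left(103 \right)}} = \frac{8558 - 39286}{-33761 + 6 \cdot 103^{3}} = - \frac{30728}{-33761 + 6 \cdot 1092727} = - \frac{30728}{-33761 + 6556362} = - \frac{30728}{6522601}$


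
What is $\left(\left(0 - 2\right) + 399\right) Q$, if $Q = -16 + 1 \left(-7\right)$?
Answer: $-9131$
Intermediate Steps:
$Q = -23$ ($Q = -16 - 7 = -23$)
$\left(\left(0 - 2\right) + 399\right) Q = \left(\left(0 - 2\right) + 399\right) \left(-23\right) = \left(-2 + 399\right) \left(-23\right) = 397 \left(-23\right) = -9131$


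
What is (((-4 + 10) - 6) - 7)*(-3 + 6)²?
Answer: -63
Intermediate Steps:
(((-4 + 10) - 6) - 7)*(-3 + 6)² = ((6 - 6) - 7)*3² = (0 - 7)*9 = -7*9 = -63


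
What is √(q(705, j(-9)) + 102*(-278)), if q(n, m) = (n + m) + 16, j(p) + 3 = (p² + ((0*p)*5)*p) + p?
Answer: I*√27566 ≈ 166.03*I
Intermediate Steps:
j(p) = -3 + p + p² (j(p) = -3 + ((p² + ((0*p)*5)*p) + p) = -3 + ((p² + (0*5)*p) + p) = -3 + ((p² + 0*p) + p) = -3 + ((p² + 0) + p) = -3 + (p² + p) = -3 + (p + p²) = -3 + p + p²)
q(n, m) = 16 + m + n (q(n, m) = (m + n) + 16 = 16 + m + n)
√(q(705, j(-9)) + 102*(-278)) = √((16 + (-3 - 9 + (-9)²) + 705) + 102*(-278)) = √((16 + (-3 - 9 + 81) + 705) - 28356) = √((16 + 69 + 705) - 28356) = √(790 - 28356) = √(-27566) = I*√27566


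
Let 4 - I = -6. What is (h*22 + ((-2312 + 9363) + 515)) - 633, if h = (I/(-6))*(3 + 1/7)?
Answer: 143173/21 ≈ 6817.8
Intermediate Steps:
I = 10 (I = 4 - 1*(-6) = 4 + 6 = 10)
h = -110/21 (h = (10/(-6))*(3 + 1/7) = (10*(-⅙))*(3 + ⅐) = -5/3*22/7 = -110/21 ≈ -5.2381)
(h*22 + ((-2312 + 9363) + 515)) - 633 = (-110/21*22 + ((-2312 + 9363) + 515)) - 633 = (-2420/21 + (7051 + 515)) - 633 = (-2420/21 + 7566) - 633 = 156466/21 - 633 = 143173/21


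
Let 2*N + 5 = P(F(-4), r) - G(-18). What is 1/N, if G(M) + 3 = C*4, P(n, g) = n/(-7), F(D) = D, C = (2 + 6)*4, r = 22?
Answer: -7/453 ≈ -0.015453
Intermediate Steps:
C = 32 (C = 8*4 = 32)
P(n, g) = -n/7 (P(n, g) = n*(-⅐) = -n/7)
G(M) = 125 (G(M) = -3 + 32*4 = -3 + 128 = 125)
N = -453/7 (N = -5/2 + (-⅐*(-4) - 1*125)/2 = -5/2 + (4/7 - 125)/2 = -5/2 + (½)*(-871/7) = -5/2 - 871/14 = -453/7 ≈ -64.714)
1/N = 1/(-453/7) = -7/453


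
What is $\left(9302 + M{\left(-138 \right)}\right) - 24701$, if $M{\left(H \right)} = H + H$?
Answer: $-15675$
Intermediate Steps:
$M{\left(H \right)} = 2 H$
$\left(9302 + M{\left(-138 \right)}\right) - 24701 = \left(9302 + 2 \left(-138\right)\right) - 24701 = \left(9302 - 276\right) - 24701 = 9026 - 24701 = -15675$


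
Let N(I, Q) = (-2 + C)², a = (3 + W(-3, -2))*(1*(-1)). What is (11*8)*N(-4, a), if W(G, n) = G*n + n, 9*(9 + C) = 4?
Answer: 794200/81 ≈ 9804.9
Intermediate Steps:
C = -77/9 (C = -9 + (⅑)*4 = -9 + 4/9 = -77/9 ≈ -8.5556)
W(G, n) = n + G*n
a = -7 (a = (3 - 2*(1 - 3))*(1*(-1)) = (3 - 2*(-2))*(-1) = (3 + 4)*(-1) = 7*(-1) = -7)
N(I, Q) = 9025/81 (N(I, Q) = (-2 - 77/9)² = (-95/9)² = 9025/81)
(11*8)*N(-4, a) = (11*8)*(9025/81) = 88*(9025/81) = 794200/81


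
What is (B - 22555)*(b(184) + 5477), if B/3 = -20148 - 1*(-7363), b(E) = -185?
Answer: -322335720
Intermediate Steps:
B = -38355 (B = 3*(-20148 - 1*(-7363)) = 3*(-20148 + 7363) = 3*(-12785) = -38355)
(B - 22555)*(b(184) + 5477) = (-38355 - 22555)*(-185 + 5477) = -60910*5292 = -322335720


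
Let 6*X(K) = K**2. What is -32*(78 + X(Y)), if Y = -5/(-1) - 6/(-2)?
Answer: -8512/3 ≈ -2837.3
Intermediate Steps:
Y = 8 (Y = -5*(-1) - 6*(-1/2) = 5 + 3 = 8)
X(K) = K**2/6
-32*(78 + X(Y)) = -32*(78 + (1/6)*8**2) = -32*(78 + (1/6)*64) = -32*(78 + 32/3) = -32*266/3 = -8512/3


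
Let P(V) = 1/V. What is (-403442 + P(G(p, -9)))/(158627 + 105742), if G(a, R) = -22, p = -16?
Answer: -2958575/1938706 ≈ -1.5261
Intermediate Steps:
(-403442 + P(G(p, -9)))/(158627 + 105742) = (-403442 + 1/(-22))/(158627 + 105742) = (-403442 - 1/22)/264369 = -8875725/22*1/264369 = -2958575/1938706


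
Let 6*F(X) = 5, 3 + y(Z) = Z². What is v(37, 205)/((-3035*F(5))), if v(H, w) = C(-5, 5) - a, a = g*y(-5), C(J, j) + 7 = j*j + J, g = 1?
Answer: 54/15175 ≈ 0.0035585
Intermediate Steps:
y(Z) = -3 + Z²
F(X) = ⅚ (F(X) = (⅙)*5 = ⅚)
C(J, j) = -7 + J + j² (C(J, j) = -7 + (j*j + J) = -7 + (j² + J) = -7 + (J + j²) = -7 + J + j²)
a = 22 (a = 1*(-3 + (-5)²) = 1*(-3 + 25) = 1*22 = 22)
v(H, w) = -9 (v(H, w) = (-7 - 5 + 5²) - 1*22 = (-7 - 5 + 25) - 22 = 13 - 22 = -9)
v(37, 205)/((-3035*F(5))) = -9/((-3035*⅚)) = -9/(-15175/6) = -9*(-6/15175) = 54/15175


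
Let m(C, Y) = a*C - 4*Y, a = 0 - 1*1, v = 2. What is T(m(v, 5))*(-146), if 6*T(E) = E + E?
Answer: 3212/3 ≈ 1070.7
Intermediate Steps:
a = -1 (a = 0 - 1 = -1)
m(C, Y) = -C - 4*Y
T(E) = E/3 (T(E) = (E + E)/6 = (2*E)/6 = E/3)
T(m(v, 5))*(-146) = ((-1*2 - 4*5)/3)*(-146) = ((-2 - 20)/3)*(-146) = ((1/3)*(-22))*(-146) = -22/3*(-146) = 3212/3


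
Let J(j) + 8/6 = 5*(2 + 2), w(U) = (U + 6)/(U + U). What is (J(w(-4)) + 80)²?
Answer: 87616/9 ≈ 9735.1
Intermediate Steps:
w(U) = (6 + U)/(2*U) (w(U) = (6 + U)/((2*U)) = (6 + U)*(1/(2*U)) = (6 + U)/(2*U))
J(j) = 56/3 (J(j) = -4/3 + 5*(2 + 2) = -4/3 + 5*4 = -4/3 + 20 = 56/3)
(J(w(-4)) + 80)² = (56/3 + 80)² = (296/3)² = 87616/9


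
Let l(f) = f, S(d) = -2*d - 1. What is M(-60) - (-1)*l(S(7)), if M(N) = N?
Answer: -75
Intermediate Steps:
S(d) = -1 - 2*d
M(-60) - (-1)*l(S(7)) = -60 - (-1)*(-1 - 2*7) = -60 - (-1)*(-1 - 14) = -60 - (-1)*(-15) = -60 - 1*15 = -60 - 15 = -75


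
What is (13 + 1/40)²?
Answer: 271441/1600 ≈ 169.65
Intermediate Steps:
(13 + 1/40)² = (521/40)² = 271441/1600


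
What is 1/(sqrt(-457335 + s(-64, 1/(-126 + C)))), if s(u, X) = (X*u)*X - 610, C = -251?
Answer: -377*I*sqrt(65087264969)/65087264969 ≈ -0.0014777*I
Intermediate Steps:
s(u, X) = -610 + u*X**2 (s(u, X) = u*X**2 - 610 = -610 + u*X**2)
1/(sqrt(-457335 + s(-64, 1/(-126 + C)))) = 1/(sqrt(-457335 + (-610 - 64/(-126 - 251)**2))) = 1/(sqrt(-457335 + (-610 - 64*(1/(-377))**2))) = 1/(sqrt(-457335 + (-610 - 64*(-1/377)**2))) = 1/(sqrt(-457335 + (-610 - 64*1/142129))) = 1/(sqrt(-457335 + (-610 - 64/142129))) = 1/(sqrt(-457335 - 86698754/142129)) = 1/(sqrt(-65087264969/142129)) = 1/(I*sqrt(65087264969)/377) = -377*I*sqrt(65087264969)/65087264969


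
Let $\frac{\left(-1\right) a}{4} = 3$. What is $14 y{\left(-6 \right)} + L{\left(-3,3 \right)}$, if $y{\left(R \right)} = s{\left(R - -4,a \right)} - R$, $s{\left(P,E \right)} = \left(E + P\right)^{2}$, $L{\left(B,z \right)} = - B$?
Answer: $2831$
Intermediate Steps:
$a = -12$ ($a = \left(-4\right) 3 = -12$)
$y{\left(R \right)} = \left(-8 + R\right)^{2} - R$ ($y{\left(R \right)} = \left(-12 + \left(R - -4\right)\right)^{2} - R = \left(-12 + \left(R + 4\right)\right)^{2} - R = \left(-12 + \left(4 + R\right)\right)^{2} - R = \left(-8 + R\right)^{2} - R$)
$14 y{\left(-6 \right)} + L{\left(-3,3 \right)} = 14 \left(\left(-8 - 6\right)^{2} - -6\right) - -3 = 14 \left(\left(-14\right)^{2} + 6\right) + 3 = 14 \left(196 + 6\right) + 3 = 14 \cdot 202 + 3 = 2828 + 3 = 2831$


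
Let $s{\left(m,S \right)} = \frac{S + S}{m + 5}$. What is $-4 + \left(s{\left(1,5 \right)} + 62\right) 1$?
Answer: $\frac{179}{3} \approx 59.667$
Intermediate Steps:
$s{\left(m,S \right)} = \frac{2 S}{5 + m}$
$-4 + \left(s{\left(1,5 \right)} + 62\right) 1 = -4 + \left(2 \cdot 5 \frac{1}{5 + 1} + 62\right) 1 = -4 + \left(2 \cdot 5 \cdot \frac{1}{6} + 62\right) 1 = -4 + \left(\frac{5}{3} + 62\right) 1 = -4 + \frac{191}{3} \cdot 1 = -4 + \frac{191}{3} = \frac{179}{3}$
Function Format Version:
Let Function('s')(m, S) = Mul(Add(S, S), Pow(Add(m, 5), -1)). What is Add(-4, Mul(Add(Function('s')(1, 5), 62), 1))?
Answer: Rational(179, 3) ≈ 59.667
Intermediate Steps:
Function('s')(m, S) = Mul(2, S, Pow(Add(5, m), -1)) (Function('s')(m, S) = Mul(Mul(2, S), Pow(Add(5, m), -1)) = Mul(2, S, Pow(Add(5, m), -1)))
Add(-4, Mul(Add(Function('s')(1, 5), 62), 1)) = Add(-4, Mul(Add(Mul(2, 5, Pow(Add(5, 1), -1)), 62), 1)) = Add(-4, Mul(Add(Mul(2, 5, Pow(6, -1)), 62), 1)) = Add(-4, Mul(Add(Mul(2, 5, Rational(1, 6)), 62), 1)) = Add(-4, Mul(Add(Rational(5, 3), 62), 1)) = Add(-4, Mul(Rational(191, 3), 1)) = Add(-4, Rational(191, 3)) = Rational(179, 3)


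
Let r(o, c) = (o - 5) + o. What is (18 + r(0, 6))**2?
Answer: 169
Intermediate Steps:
r(o, c) = -5 + 2*o (r(o, c) = (-5 + o) + o = -5 + 2*o)
(18 + r(0, 6))**2 = (18 + (-5 + 2*0))**2 = (18 + (-5 + 0))**2 = (18 - 5)**2 = 13**2 = 169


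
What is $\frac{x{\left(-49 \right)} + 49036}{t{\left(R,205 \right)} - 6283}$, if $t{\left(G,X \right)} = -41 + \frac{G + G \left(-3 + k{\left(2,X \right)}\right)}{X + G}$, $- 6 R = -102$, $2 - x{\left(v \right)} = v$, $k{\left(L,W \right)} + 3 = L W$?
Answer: $- \frac{3632438}{465681} \approx -7.8003$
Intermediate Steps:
$k{\left(L,W \right)} = -3 + L W$
$x{\left(v \right)} = 2 - v$
$R = 17$ ($R = \left(- \frac{1}{6}\right) \left(-102\right) = 17$)
$t{\left(G,X \right)} = -41 + \frac{G + G \left(-6 + 2 X\right)}{G + X}$ ($t{\left(G,X \right)} = -41 + \frac{G + G \left(-3 + \left(-3 + 2 X\right)\right)}{X + G} = -41 + \frac{G + G \left(-6 + 2 X\right)}{G + X}$)
$\frac{x{\left(-49 \right)} + 49036}{t{\left(R,205 \right)} - 6283} = \frac{\left(2 - -49\right) + 49036}{\frac{\left(-46\right) 17 - 8405 + 2 \cdot 17 \cdot 205}{17 + 205} - 6283} = \frac{\left(2 + 49\right) + 49036}{\frac{-782 - 8405 + 6970}{222} - 6283} = \frac{51 + 49036}{\frac{1}{222} \left(-2217\right) - 6283} = \frac{49087}{- \frac{739}{74} - 6283} = \frac{49087}{- \frac{465681}{74}} = 49087 \left(- \frac{74}{465681}\right) = - \frac{3632438}{465681}$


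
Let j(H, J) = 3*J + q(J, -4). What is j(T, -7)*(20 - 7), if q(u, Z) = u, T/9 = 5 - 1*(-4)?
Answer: -364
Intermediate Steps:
T = 81 (T = 9*(5 - 1*(-4)) = 9*(5 + 4) = 9*9 = 81)
j(H, J) = 4*J (j(H, J) = 3*J + J = 4*J)
j(T, -7)*(20 - 7) = (4*(-7))*(20 - 7) = -28*13 = -364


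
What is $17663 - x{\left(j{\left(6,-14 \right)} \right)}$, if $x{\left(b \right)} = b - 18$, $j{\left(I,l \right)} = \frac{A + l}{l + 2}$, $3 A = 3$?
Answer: $\frac{212159}{12} \approx 17680.0$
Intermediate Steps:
$A = 1$ ($A = \frac{1}{3} \cdot 3 = 1$)
$j{\left(I,l \right)} = \frac{1 + l}{2 + l}$ ($j{\left(I,l \right)} = \frac{1 + l}{l + 2} = \frac{1 + l}{2 + l}$)
$x{\left(b \right)} = -18 + b$
$17663 - x{\left(j{\left(6,-14 \right)} \right)} = 17663 - \left(-18 + \frac{1 - 14}{2 - 14}\right) = 17663 - \left(-18 + \frac{1}{-12} \left(-13\right)\right) = 17663 - \left(-18 - - \frac{13}{12}\right) = 17663 - \left(-18 + \frac{13}{12}\right) = 17663 - - \frac{203}{12} = 17663 + \frac{203}{12} = \frac{212159}{12}$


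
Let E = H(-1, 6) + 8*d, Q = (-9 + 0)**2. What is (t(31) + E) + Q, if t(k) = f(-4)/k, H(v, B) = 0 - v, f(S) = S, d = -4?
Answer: 1546/31 ≈ 49.871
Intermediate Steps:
H(v, B) = -v
Q = 81 (Q = (-9)**2 = 81)
t(k) = -4/k
E = -31 (E = -1*(-1) + 8*(-4) = 1 - 32 = -31)
(t(31) + E) + Q = (-4/31 - 31) + 81 = -965/31 + 81 = 1546/31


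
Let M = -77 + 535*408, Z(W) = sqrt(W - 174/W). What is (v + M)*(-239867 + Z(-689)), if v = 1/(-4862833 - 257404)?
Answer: -11651811451893190/222619 + 1117251074110*I*sqrt(326962883)/3527843293 ≈ -5.234e+10 + 5.7265e+6*I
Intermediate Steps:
v = -1/5120237 (v = 1/(-5120237) = -1/5120237 ≈ -1.9530e-7)
M = 218203 (M = -77 + 218280 = 218203)
(v + M)*(-239867 + Z(-689)) = (-1/5120237 + 218203)*(-239867 + sqrt(-689 - 174/(-689))) = 1117251074110*(-239867 + sqrt(-689 - 174*(-1/689)))/5120237 = 1117251074110*(-239867 + sqrt(-689 + 174/689))/5120237 = 1117251074110*(-239867 + sqrt(-474547/689))/5120237 = 1117251074110*(-239867 + I*sqrt(326962883)/689)/5120237 = -11651811451893190/222619 + 1117251074110*I*sqrt(326962883)/3527843293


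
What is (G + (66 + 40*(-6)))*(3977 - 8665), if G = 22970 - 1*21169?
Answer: -7627376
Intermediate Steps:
G = 1801 (G = 22970 - 21169 = 1801)
(G + (66 + 40*(-6)))*(3977 - 8665) = (1801 + (66 + 40*(-6)))*(3977 - 8665) = (1801 + (66 - 240))*(-4688) = (1801 - 174)*(-4688) = 1627*(-4688) = -7627376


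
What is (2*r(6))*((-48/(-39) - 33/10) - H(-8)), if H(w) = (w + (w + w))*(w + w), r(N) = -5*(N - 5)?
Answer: 50189/13 ≈ 3860.7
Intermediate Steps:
r(N) = 25 - 5*N (r(N) = -5*(-5 + N) = 25 - 5*N)
H(w) = 6*w² (H(w) = (w + 2*w)*(2*w) = (3*w)*(2*w) = 6*w²)
(2*r(6))*((-48/(-39) - 33/10) - H(-8)) = (2*(25 - 5*6))*((-48/(-39) - 33/10) - 6*(-8)²) = (2*(25 - 30))*((-48*(-1/39) - 33*⅒) - 6*64) = (2*(-5))*((16/13 - 33/10) - 1*384) = -10*(-269/130 - 384) = -10*(-50189/130) = 50189/13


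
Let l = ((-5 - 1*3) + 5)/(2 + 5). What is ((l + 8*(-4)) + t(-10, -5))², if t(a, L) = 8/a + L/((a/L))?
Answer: 6255001/4900 ≈ 1276.5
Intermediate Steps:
l = -3/7 (l = ((-5 - 3) + 5)/7 = (-8 + 5)*(⅐) = -3*⅐ = -3/7 ≈ -0.42857)
t(a, L) = 8/a + L²/a (t(a, L) = 8/a + L*(L/a) = 8/a + L²/a)
((l + 8*(-4)) + t(-10, -5))² = ((-3/7 + 8*(-4)) + (8 + (-5)²)/(-10))² = ((-3/7 - 32) - (8 + 25)/10)² = (-227/7 - ⅒*33)² = (-227/7 - 33/10)² = (-2501/70)² = 6255001/4900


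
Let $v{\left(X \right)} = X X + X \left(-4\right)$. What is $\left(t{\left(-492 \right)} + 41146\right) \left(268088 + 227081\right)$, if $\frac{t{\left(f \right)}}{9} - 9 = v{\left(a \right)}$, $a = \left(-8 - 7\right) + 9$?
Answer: $20681723623$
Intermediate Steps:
$a = -6$ ($a = -15 + 9 = -6$)
$v{\left(X \right)} = X^{2} - 4 X$
$t{\left(f \right)} = 621$ ($t{\left(f \right)} = 81 + 9 \left(- 6 \left(-4 - 6\right)\right) = 81 + 9 \left(\left(-6\right) \left(-10\right)\right) = 81 + 9 \cdot 60 = 81 + 540 = 621$)
$\left(t{\left(-492 \right)} + 41146\right) \left(268088 + 227081\right) = \left(621 + 41146\right) \left(268088 + 227081\right) = 41767 \cdot 495169 = 20681723623$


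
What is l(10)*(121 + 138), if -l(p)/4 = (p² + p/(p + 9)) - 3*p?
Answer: -1388240/19 ≈ -73065.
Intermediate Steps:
l(p) = -4*p² + 12*p - 4*p/(9 + p) (l(p) = -4*((p² + p/(p + 9)) - 3*p) = -4*((p² + p/(9 + p)) - 3*p) = -4*(p² - 3*p + p/(9 + p)) = -4*p² + 12*p - 4*p/(9 + p))
l(10)*(121 + 138) = (4*10*(26 - 1*10² - 6*10)/(9 + 10))*(121 + 138) = (4*10*(26 - 1*100 - 60)/19)*259 = (4*10*(1/19)*(26 - 100 - 60))*259 = (4*10*(1/19)*(-134))*259 = -5360/19*259 = -1388240/19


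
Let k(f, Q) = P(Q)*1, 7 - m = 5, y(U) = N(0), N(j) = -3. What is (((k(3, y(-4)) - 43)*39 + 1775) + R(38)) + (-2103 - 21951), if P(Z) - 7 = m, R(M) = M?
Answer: -23567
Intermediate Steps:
y(U) = -3
m = 2 (m = 7 - 1*5 = 7 - 5 = 2)
P(Z) = 9 (P(Z) = 7 + 2 = 9)
k(f, Q) = 9 (k(f, Q) = 9*1 = 9)
(((k(3, y(-4)) - 43)*39 + 1775) + R(38)) + (-2103 - 21951) = (((9 - 43)*39 + 1775) + 38) + (-2103 - 21951) = ((-34*39 + 1775) + 38) - 24054 = ((-1326 + 1775) + 38) - 24054 = (449 + 38) - 24054 = 487 - 24054 = -23567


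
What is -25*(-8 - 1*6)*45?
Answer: 15750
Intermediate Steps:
-25*(-8 - 1*6)*45 = -25*(-8 - 6)*45 = -25*(-14)*45 = 350*45 = 15750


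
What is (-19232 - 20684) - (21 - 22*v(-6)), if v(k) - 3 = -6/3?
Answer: -39915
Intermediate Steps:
v(k) = 1 (v(k) = 3 - 6/3 = 3 - 6*1/3 = 3 - 2 = 1)
(-19232 - 20684) - (21 - 22*v(-6)) = (-19232 - 20684) - (21 - 22*1) = -39916 - (21 - 22) = -39916 - 1*(-1) = -39916 + 1 = -39915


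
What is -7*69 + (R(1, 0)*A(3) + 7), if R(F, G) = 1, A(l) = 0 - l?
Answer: -479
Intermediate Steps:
A(l) = -l
-7*69 + (R(1, 0)*A(3) + 7) = -7*69 + (1*(-1*3) + 7) = -483 + (1*(-3) + 7) = -483 + (-3 + 7) = -483 + 4 = -479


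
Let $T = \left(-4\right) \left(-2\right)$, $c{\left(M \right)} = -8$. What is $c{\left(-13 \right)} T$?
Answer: $-64$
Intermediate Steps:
$T = 8$
$c{\left(-13 \right)} T = \left(-8\right) 8 = -64$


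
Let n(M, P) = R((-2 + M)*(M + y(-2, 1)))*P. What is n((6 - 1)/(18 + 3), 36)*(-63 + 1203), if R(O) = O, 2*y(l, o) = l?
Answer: 2699520/49 ≈ 55092.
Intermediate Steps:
y(l, o) = l/2
n(M, P) = P*(-1 + M)*(-2 + M) (n(M, P) = ((-2 + M)*(M + (1/2)*(-2)))*P = ((-2 + M)*(M - 1))*P = ((-2 + M)*(-1 + M))*P = ((-1 + M)*(-2 + M))*P = P*(-1 + M)*(-2 + M))
n((6 - 1)/(18 + 3), 36)*(-63 + 1203) = (36*(2 + ((6 - 1)/(18 + 3))**2 - 3*(6 - 1)/(18 + 3)))*(-63 + 1203) = (36*(2 + (5/21)**2 - 15/21))*1140 = (36*(2 + (5*(1/21))**2 - 15/21))*1140 = (36*(2 + (5/21)**2 - 3*5/21))*1140 = (36*(2 + 25/441 - 5/7))*1140 = (36*(592/441))*1140 = (2368/49)*1140 = 2699520/49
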